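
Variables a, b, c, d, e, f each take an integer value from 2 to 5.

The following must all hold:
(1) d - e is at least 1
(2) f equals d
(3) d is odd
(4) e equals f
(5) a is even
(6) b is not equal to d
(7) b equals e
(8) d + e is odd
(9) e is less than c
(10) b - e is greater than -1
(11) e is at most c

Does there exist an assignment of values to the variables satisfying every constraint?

Unsatisfiable

From constraints 2, 4, and 7, b = e = f = d, so b = d. But constraint 6 says b ≠ d. Contradiction.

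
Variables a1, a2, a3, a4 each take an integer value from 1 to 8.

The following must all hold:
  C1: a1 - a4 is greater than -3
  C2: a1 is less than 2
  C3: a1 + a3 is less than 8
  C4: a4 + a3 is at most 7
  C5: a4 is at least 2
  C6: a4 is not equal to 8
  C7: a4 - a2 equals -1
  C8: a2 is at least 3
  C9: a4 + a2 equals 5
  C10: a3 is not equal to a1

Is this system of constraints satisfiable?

One satisfying assignment is a1 = 1, a2 = 3, a3 = 5, a4 = 2.
For the less obvious constraints — constraint 1: a1 - a4 = -1; constraint 3: a1 + a3 = 6; constraint 4: a4 + a3 = 7 — and the others hold by inspection.

Satisfiable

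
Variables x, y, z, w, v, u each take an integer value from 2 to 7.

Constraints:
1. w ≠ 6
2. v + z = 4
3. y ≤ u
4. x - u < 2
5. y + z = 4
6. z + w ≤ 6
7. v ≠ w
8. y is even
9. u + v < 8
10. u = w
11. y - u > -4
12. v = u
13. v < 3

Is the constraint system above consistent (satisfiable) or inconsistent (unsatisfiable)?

From constraints 10 and 12, v = u = w, so v = w. But constraint 7 says v ≠ w. Contradiction.

Unsatisfiable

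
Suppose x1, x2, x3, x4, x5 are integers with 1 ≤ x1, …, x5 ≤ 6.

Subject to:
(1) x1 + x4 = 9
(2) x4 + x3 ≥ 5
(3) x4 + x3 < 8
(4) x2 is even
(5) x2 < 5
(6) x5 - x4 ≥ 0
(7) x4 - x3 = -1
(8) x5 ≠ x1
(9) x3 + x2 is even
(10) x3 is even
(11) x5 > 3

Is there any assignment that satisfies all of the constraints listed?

Satisfiable

One satisfying assignment is x1 = 6, x2 = 2, x3 = 4, x4 = 3, x5 = 5.
For the less obvious constraints — constraint 1: x1 + x4 = 9; constraint 2: x4 + x3 = 7 — and the others hold by inspection.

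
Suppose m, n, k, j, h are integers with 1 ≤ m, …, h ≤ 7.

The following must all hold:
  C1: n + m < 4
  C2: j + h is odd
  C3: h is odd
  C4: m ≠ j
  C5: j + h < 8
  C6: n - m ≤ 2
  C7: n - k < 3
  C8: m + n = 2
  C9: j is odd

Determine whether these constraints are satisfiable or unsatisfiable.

Unsatisfiable

Constraint 9 makes j odd and constraint 3 makes h odd, so j + h must be even. Constraint 2 says j + h is odd — contradiction.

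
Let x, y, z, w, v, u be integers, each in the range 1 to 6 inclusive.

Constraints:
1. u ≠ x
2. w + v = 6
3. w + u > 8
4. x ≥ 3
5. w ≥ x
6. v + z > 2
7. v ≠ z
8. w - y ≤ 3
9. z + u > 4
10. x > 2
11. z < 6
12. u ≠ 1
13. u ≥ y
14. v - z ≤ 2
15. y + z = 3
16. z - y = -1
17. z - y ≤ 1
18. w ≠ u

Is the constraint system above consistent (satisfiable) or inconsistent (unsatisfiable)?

Try x = 3, y = 2, z = 1, w = 3, v = 3, u = 6.
Check constraint 2: w + v = 6; constraint 3: w + u = 9. The remaining constraints are straightforward to verify.

Satisfiable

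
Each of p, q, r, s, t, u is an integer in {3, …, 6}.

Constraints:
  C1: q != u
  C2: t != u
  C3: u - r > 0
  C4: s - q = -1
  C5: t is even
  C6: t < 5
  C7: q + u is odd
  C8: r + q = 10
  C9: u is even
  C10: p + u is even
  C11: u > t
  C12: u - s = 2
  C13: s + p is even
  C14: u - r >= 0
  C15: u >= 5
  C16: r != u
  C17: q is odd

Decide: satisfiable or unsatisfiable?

Satisfiable

Setting (p, q, r, s, t, u) = (4, 5, 5, 4, 4, 6) satisfies everything: constraint 3: u - r = 1; constraint 4: s - q = -1, and the others follow.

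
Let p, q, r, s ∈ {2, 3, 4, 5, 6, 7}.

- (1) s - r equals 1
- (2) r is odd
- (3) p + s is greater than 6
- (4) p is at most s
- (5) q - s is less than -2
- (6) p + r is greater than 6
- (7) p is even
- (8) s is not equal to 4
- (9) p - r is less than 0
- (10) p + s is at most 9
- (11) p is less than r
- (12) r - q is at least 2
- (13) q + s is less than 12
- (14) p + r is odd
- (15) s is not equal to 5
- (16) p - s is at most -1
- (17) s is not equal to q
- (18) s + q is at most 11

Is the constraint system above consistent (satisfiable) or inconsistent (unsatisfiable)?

Satisfiable

One satisfying assignment is p = 2, q = 3, r = 5, s = 6.
For the less obvious constraints — constraint 1: s - r = 1; constraint 3: p + s = 8; constraint 5: q - s = -3 — and the others hold by inspection.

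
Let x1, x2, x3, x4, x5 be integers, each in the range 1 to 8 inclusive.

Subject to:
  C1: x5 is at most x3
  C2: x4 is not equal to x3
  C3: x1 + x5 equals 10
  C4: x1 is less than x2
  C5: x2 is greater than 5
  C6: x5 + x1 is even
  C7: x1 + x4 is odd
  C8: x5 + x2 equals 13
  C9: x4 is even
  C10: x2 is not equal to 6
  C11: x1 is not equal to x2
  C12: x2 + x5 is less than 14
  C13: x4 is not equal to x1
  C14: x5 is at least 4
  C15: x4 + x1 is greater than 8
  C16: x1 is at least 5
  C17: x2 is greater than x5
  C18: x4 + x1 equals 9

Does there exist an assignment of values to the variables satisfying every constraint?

Take x1 = 5, x2 = 8, x3 = 8, x4 = 4, x5 = 5. Then constraint 3: x1 + x5 = 10; constraint 8: x5 + x2 = 13; constraint 12: x2 + x5 = 13, and every other listed constraint is also met.

Satisfiable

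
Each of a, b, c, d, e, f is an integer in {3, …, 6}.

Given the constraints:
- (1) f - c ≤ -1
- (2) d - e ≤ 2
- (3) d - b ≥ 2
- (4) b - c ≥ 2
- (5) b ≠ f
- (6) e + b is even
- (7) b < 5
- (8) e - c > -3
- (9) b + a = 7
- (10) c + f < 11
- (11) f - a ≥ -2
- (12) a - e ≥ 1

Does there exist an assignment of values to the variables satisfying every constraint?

Unsatisfiable

Constraints 1, 2, 3, 4, 11, and 12 give f − a ≥ -2, a − e ≥ 1, e − d ≥ -2, d − b ≥ 2, b − c ≥ 2, c − f ≥ 1.
Adding all 6 inequalities: the left sides telescope to 0, and the right sides sum to (-2) + 1 + (-2) + 2 + 2 + 1 = 2. So 0 ≥ 2, which is false.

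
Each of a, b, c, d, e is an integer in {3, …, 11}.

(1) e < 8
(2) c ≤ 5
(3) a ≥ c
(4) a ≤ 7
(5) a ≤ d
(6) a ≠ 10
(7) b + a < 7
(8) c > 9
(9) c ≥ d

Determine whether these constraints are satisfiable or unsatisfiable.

From constraint 8: c ≥ 10. From constraints 3 and 4: c ≤ a and a ≤ 7, so c ≤ 7. But 7 < 10, so no value of c works.

Unsatisfiable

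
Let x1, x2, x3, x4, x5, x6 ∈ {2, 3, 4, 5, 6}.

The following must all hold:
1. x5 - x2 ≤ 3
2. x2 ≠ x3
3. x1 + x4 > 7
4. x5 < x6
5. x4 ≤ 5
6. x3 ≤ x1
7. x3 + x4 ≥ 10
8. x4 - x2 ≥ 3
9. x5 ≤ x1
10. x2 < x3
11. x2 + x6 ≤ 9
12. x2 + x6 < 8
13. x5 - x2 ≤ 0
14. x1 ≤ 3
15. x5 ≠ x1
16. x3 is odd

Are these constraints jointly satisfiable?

Unsatisfiable

From constraints 6 and 14: x3 ≤ x1 ≤ 3. From constraint 5: x4 ≤ 5. Hence x3 + x4 ≤ 8. But constraint 7 requires x3 + x4 ≥ 10, and 10 > 8. Contradiction.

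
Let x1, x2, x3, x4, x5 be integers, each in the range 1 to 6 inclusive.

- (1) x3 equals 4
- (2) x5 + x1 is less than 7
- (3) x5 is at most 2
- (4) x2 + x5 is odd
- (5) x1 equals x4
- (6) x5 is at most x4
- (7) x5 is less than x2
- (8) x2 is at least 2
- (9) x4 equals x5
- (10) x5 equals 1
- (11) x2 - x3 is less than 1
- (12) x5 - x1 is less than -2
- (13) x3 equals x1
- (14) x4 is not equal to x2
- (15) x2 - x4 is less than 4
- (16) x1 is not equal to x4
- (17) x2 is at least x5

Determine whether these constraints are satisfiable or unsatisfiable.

Constraint 1 fixes x3 = 4 and constraint 10 fixes x5 = 1. Constraints 5, 9, and 13 give x3 = x1 = x4 = x5, so x3 = x5. But 4 ≠ 1 — contradiction.

Unsatisfiable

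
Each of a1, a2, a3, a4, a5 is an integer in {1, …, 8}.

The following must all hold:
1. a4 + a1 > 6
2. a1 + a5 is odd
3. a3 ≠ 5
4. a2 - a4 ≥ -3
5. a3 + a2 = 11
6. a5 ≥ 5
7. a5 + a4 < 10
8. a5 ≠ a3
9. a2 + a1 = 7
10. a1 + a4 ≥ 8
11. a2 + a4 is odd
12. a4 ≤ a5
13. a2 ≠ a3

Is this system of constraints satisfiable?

Satisfiable

Setting (a1, a2, a3, a4, a5) = (4, 3, 8, 4, 5) satisfies everything: constraint 1: a4 + a1 = 8; constraint 4: a2 - a4 = -1; constraint 5: a3 + a2 = 11, and the others follow.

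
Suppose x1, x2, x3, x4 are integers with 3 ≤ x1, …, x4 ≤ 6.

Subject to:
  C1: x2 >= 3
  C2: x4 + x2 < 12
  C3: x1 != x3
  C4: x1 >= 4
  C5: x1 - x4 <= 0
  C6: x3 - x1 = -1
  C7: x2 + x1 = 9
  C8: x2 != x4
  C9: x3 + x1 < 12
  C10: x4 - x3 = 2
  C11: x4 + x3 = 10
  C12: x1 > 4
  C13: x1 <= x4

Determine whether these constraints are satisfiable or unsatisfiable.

Satisfiable

Setting (x1, x2, x3, x4) = (5, 4, 4, 6) satisfies everything: constraint 2: x4 + x2 = 10; constraint 5: x1 - x4 = -1, and the others follow.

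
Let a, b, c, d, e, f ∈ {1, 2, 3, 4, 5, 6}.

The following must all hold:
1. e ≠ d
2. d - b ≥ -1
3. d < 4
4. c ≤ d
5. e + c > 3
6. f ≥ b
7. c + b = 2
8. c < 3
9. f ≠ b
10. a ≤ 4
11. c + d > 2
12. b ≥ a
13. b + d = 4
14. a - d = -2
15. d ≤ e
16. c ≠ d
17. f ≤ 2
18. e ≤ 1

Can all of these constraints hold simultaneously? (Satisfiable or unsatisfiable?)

From constraints 6 and 17: b ≤ f ≤ 2. From constraints 15 and 18: d ≤ e ≤ 1. Hence b + d ≤ 3. But constraint 13 requires b + d = 4, and 4 > 3. Contradiction.

Unsatisfiable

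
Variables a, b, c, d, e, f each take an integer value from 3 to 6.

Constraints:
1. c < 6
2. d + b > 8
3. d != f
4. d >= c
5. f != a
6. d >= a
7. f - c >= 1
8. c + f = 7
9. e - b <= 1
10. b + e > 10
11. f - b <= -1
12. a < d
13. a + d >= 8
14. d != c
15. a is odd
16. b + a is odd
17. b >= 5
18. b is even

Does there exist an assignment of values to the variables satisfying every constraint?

Try a = 3, b = 6, c = 3, d = 5, e = 5, f = 4.
Check constraint 2: d + b = 11; constraint 7: f - c = 1. The remaining constraints are straightforward to verify.

Satisfiable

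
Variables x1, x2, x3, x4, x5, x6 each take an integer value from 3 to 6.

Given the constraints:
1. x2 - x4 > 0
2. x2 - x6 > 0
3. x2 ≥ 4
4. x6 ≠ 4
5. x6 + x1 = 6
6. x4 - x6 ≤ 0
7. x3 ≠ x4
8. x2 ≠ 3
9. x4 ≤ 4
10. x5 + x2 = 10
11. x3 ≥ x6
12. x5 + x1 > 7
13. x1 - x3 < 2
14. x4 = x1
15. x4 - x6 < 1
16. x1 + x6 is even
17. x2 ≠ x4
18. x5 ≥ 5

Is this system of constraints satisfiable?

Satisfiable

One satisfying assignment is x1 = 3, x2 = 4, x3 = 4, x4 = 3, x5 = 6, x6 = 3.
For the less obvious constraints — constraint 1: x2 - x4 = 1; constraint 2: x2 - x6 = 1 — and the others hold by inspection.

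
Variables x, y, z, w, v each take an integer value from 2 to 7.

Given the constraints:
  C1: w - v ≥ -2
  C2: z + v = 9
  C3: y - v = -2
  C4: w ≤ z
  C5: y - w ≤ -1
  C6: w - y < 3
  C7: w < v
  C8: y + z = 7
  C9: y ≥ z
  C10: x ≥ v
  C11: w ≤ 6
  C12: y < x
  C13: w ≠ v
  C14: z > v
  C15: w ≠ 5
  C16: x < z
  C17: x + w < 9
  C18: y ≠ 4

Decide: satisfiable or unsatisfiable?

Constraints 5, 7, 9, 10, and 16 give v ≤ x, x < z, z ≤ y, y < w, w < v. Chaining: v ≤ x < z ≤ y < w < v, which forces v < v — impossible.

Unsatisfiable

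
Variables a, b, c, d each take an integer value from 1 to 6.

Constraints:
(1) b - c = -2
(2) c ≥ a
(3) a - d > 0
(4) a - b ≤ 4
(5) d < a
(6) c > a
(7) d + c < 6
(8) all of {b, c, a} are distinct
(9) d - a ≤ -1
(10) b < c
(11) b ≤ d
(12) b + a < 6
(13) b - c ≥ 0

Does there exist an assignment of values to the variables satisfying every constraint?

Unsatisfiable

Constraints 3, 6, 11, and 13 give c ≤ b, b ≤ d, d < a, a < c. Chaining: c ≤ b ≤ d < a < c, which forces c < c — impossible.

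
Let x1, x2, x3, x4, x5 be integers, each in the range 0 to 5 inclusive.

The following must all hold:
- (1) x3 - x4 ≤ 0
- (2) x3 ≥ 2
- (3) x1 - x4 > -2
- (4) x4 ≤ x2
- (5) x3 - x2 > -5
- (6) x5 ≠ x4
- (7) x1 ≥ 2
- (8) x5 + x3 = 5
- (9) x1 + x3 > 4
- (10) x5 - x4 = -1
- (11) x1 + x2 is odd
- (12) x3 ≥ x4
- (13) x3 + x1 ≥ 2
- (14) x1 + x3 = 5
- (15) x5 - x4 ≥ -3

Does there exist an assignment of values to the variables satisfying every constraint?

Setting (x1, x2, x3, x4, x5) = (2, 5, 3, 3, 2) satisfies everything: constraint 1: x3 - x4 = 0; constraint 3: x1 - x4 = -1, and the others follow.

Satisfiable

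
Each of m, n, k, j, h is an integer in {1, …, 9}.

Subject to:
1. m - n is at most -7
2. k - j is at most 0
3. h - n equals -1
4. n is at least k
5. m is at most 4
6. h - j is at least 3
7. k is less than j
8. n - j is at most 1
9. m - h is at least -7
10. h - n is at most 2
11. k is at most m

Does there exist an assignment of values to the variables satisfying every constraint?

Constraints 1, 6, 8, and 9 give j − n ≥ -1, n − m ≥ 7, m − h ≥ -7, h − j ≥ 3.
Adding all 4 inequalities: the left sides telescope to 0, and the right sides sum to (-1) + 7 + (-7) + 3 = 2. So 0 ≥ 2, which is false.

Unsatisfiable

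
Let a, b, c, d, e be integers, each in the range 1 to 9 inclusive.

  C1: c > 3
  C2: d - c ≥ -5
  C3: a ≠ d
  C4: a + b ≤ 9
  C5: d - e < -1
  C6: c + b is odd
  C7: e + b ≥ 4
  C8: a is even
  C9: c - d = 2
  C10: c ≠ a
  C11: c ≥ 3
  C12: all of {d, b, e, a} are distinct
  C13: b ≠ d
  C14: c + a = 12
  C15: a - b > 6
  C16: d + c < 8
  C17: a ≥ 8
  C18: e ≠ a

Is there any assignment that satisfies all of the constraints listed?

Satisfiable

Try a = 8, b = 1, c = 4, d = 2, e = 4.
Check constraint 2: d - c = -2; constraint 4: a + b = 9; constraint 5: d - e = -2. The remaining constraints are straightforward to verify.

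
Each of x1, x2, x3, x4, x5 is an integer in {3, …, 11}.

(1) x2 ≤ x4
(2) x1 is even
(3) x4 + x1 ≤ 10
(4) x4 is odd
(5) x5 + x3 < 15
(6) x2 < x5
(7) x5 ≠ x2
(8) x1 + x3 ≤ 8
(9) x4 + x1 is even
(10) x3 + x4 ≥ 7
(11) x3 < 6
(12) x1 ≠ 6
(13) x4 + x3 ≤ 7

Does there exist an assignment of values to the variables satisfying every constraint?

Constraint 4 makes x4 odd and constraint 2 makes x1 even, so x4 + x1 must be odd. Constraint 9 says x4 + x1 is even — contradiction.

Unsatisfiable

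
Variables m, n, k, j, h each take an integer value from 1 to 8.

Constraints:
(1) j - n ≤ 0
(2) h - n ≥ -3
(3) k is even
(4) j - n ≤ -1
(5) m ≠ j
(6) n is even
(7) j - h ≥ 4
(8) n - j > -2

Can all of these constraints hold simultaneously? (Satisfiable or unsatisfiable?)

Unsatisfiable

Constraints 2, 4, and 7 give j − h ≥ 4, h − n ≥ -3, n − j ≥ 1.
Adding all 3 inequalities: the left sides telescope to 0, and the right sides sum to 4 + (-3) + 1 = 2. So 0 ≥ 2, which is false.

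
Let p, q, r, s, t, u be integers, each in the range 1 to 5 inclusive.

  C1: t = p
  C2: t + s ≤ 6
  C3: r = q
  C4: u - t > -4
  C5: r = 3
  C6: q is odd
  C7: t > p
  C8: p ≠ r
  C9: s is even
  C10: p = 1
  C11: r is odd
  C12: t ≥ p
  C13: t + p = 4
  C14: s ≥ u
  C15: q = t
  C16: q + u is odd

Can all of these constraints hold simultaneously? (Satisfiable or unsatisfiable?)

Constraint 5 fixes r = 3 and constraint 10 fixes p = 1. Constraints 1, 3, and 15 give r = q = t = p, so r = p. But 3 ≠ 1 — contradiction.

Unsatisfiable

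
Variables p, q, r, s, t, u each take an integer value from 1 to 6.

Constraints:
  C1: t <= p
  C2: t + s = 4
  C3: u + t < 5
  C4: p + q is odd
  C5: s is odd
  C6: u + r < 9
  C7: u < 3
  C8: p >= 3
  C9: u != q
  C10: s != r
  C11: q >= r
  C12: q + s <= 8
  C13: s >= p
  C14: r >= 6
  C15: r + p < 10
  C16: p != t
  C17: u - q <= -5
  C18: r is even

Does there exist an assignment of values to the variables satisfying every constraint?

From constraints 11 and 14: q ≥ r ≥ 6. From constraints 8 and 13: s ≥ p ≥ 3. Hence q + s ≥ 9. But constraint 12 requires q + s ≤ 8, and 8 < 9. Contradiction.

Unsatisfiable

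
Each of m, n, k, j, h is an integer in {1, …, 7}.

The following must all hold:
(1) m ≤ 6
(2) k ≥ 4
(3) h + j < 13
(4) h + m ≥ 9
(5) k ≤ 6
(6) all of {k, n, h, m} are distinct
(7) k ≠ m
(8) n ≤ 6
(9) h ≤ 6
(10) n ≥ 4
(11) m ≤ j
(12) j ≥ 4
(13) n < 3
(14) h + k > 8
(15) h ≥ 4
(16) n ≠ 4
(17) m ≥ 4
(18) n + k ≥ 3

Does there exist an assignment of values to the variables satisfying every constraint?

Unsatisfiable

Constraints 1, 2, 5, 8, 9, 10, 15, and 17 confine each of k, n, h, m to the 3 values {4, …, 6}.
Constraint 6 requires all 4 of them to be distinct, but only 3 values are available — impossible by the pigeonhole principle.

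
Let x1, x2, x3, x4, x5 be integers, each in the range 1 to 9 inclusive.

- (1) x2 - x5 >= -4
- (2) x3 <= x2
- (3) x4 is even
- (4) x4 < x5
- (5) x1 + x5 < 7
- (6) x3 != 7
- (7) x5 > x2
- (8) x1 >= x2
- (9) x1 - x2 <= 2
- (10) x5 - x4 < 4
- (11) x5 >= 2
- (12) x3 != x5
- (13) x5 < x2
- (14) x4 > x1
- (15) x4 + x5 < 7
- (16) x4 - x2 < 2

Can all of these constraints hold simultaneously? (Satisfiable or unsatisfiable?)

Unsatisfiable

Constraints 4, 8, 13, and 14 give x5 < x2, x2 ≤ x1, x1 < x4, x4 < x5. Chaining: x5 < x2 ≤ x1 < x4 < x5, which forces x5 < x5 — impossible.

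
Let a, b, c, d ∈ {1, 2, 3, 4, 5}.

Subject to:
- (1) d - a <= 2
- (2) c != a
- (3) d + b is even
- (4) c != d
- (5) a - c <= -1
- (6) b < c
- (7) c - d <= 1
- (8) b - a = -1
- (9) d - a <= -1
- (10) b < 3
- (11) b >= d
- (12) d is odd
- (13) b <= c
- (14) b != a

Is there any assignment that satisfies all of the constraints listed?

Unsatisfiable

Constraints 5, 7, and 9 give a − d ≥ 1, d − c ≥ -1, c − a ≥ 1.
Adding all 3 inequalities: the left sides telescope to 0, and the right sides sum to 1 + (-1) + 1 = 1. So 0 ≥ 1, which is false.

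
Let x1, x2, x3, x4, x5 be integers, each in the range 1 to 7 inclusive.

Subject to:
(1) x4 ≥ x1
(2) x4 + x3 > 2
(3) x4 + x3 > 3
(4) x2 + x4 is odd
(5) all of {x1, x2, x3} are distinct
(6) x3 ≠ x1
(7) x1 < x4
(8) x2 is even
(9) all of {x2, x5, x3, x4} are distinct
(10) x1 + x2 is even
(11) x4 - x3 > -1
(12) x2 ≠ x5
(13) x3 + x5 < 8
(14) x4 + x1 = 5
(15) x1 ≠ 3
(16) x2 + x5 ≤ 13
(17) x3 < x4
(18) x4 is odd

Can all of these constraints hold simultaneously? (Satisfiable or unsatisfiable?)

Satisfiable

One satisfying assignment is x1 = 2, x2 = 6, x3 = 1, x4 = 3, x5 = 5.
For the less obvious constraints — constraint 2: x4 + x3 = 4; constraint 3: x4 + x3 = 4; constraint 11: x4 - x3 = 2 — and the others hold by inspection.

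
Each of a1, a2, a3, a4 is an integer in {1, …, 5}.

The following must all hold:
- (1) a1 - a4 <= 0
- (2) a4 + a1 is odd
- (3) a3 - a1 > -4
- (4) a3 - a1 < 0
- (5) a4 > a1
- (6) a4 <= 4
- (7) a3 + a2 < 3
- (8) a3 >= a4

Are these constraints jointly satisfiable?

Unsatisfiable

Constraints 1, 4, and 8 give a1 ≤ a4, a4 ≤ a3, a3 < a1. Chaining: a1 ≤ a4 ≤ a3 < a1, which forces a1 < a1 — impossible.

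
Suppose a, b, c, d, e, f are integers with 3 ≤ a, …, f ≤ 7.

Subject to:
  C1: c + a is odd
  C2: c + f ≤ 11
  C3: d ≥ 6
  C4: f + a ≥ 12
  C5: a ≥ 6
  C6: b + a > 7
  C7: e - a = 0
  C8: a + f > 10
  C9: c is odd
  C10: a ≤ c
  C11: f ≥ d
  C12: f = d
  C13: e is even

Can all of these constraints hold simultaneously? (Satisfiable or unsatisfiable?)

From constraints 5 and 10: c ≥ a ≥ 6. From constraints 3 and 11: f ≥ d ≥ 6. Hence c + f ≥ 12. But constraint 2 requires c + f ≤ 11, and 11 < 12. Contradiction.

Unsatisfiable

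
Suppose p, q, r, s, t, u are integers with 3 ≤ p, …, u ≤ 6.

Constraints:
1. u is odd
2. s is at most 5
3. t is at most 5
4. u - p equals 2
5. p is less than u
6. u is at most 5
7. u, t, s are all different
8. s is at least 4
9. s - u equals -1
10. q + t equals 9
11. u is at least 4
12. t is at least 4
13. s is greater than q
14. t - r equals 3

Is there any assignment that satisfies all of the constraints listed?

Unsatisfiable

Constraints 2, 3, 6, 8, 11, and 12 confine each of u, t, s to the 2 values {4, 5}.
Constraint 7 requires all 3 of them to be distinct, but only 2 values are available — impossible by the pigeonhole principle.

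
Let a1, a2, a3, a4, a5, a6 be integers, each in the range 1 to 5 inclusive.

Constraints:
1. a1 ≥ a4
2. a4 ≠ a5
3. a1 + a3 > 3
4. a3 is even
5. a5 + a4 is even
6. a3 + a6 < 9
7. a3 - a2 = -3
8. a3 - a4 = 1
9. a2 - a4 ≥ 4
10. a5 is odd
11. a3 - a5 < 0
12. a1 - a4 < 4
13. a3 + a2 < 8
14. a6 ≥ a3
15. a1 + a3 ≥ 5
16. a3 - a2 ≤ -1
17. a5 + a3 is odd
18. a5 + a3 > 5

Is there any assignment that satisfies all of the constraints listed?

Satisfiable

Try a1 = 4, a2 = 5, a3 = 2, a4 = 1, a5 = 5, a6 = 4.
Check constraint 3: a1 + a3 = 6; constraint 6: a3 + a6 = 6. The remaining constraints are straightforward to verify.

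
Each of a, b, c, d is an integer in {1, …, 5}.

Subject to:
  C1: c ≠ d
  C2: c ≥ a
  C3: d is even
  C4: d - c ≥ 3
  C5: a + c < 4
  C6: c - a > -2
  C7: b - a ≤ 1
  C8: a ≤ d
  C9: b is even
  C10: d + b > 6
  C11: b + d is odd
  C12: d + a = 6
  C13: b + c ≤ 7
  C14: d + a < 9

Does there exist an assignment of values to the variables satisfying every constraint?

Constraint 9 makes b even and constraint 3 makes d even, so b + d must be even. Constraint 11 says b + d is odd — contradiction.

Unsatisfiable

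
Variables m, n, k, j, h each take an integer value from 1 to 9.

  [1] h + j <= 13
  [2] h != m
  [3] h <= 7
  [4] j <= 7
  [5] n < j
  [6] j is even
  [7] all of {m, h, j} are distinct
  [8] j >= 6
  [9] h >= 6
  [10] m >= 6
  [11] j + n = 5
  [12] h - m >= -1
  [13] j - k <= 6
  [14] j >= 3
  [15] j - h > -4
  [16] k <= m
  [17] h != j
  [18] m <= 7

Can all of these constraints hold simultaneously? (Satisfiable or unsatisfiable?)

Unsatisfiable

Constraints 3, 4, 8, 9, 10, and 18 confine each of m, h, j to the 2 values {6, 7}.
Constraint 7 requires all 3 of them to be distinct, but only 2 values are available — impossible by the pigeonhole principle.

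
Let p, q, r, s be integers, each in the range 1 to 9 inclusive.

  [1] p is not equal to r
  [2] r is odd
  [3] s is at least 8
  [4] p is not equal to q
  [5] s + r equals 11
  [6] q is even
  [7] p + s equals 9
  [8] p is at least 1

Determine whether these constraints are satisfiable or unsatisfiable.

Take p = 1, q = 8, r = 3, s = 8. Then constraint 2: r = 3 is odd; constraint 5: s + r = 11; constraint 7: p + s = 9, and every other listed constraint is also met.

Satisfiable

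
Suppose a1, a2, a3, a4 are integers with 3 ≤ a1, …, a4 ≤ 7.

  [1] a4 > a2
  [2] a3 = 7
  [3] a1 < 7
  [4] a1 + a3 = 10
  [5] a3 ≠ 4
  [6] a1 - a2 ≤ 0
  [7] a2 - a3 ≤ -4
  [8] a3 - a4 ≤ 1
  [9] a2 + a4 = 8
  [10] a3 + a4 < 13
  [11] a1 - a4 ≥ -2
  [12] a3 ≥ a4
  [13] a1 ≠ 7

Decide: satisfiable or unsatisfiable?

Unsatisfiable

Constraints 6, 7, 8, and 11 give a2 − a1 ≥ 0, a1 − a4 ≥ -2, a4 − a3 ≥ -1, a3 − a2 ≥ 4.
Adding all 4 inequalities: the left sides telescope to 0, and the right sides sum to 0 + (-2) + (-1) + 4 = 1. So 0 ≥ 1, which is false.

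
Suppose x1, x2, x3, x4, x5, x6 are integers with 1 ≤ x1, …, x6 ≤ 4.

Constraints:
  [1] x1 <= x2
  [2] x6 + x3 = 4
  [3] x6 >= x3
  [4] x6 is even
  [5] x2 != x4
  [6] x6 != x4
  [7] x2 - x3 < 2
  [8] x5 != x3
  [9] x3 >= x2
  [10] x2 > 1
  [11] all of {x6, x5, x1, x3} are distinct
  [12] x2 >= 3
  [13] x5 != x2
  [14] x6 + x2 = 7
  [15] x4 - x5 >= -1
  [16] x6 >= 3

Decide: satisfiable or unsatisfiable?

From constraint 16: x6 ≥ 3. From constraints 9 and 12: x3 ≥ x2 ≥ 3. Hence x6 + x3 ≥ 6. But constraint 2 requires x6 + x3 = 4, and 4 < 6. Contradiction.

Unsatisfiable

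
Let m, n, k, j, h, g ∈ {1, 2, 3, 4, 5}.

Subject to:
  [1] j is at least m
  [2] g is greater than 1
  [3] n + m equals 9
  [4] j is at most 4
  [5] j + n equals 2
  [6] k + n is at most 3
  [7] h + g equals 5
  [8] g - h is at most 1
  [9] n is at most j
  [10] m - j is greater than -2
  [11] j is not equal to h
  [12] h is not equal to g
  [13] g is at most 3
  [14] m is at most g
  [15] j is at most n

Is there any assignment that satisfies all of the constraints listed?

Unsatisfiable

From constraints 4 and 9: n ≤ j ≤ 4. From constraints 13 and 14: m ≤ g ≤ 3. Hence n + m ≤ 7. But constraint 3 requires n + m = 9, and 9 > 7. Contradiction.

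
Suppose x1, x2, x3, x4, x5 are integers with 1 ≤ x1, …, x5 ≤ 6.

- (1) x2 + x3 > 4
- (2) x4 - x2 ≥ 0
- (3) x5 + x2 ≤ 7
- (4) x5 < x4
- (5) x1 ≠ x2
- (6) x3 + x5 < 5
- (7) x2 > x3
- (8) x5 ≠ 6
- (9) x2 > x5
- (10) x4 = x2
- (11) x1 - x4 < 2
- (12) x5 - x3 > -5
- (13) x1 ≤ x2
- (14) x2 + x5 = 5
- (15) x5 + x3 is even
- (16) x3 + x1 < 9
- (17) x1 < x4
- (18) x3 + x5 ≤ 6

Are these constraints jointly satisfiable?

Try x1 = 3, x2 = 4, x3 = 3, x4 = 4, x5 = 1.
Check constraint 1: x2 + x3 = 7; constraint 2: x4 - x2 = 0; constraint 3: x5 + x2 = 5. The remaining constraints are straightforward to verify.

Satisfiable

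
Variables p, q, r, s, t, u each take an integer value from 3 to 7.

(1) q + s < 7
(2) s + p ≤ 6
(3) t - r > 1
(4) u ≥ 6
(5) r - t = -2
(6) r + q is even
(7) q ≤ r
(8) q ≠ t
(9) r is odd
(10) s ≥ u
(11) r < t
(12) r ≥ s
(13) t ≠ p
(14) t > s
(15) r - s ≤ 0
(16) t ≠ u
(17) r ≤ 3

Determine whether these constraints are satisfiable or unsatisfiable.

Unsatisfiable

From constraints 4 and 10: s ≥ u and u ≥ 6, so s ≥ 6. From constraints 12 and 17: s ≤ r and r ≤ 3, so s ≤ 3. But 3 < 6, so no value of s works.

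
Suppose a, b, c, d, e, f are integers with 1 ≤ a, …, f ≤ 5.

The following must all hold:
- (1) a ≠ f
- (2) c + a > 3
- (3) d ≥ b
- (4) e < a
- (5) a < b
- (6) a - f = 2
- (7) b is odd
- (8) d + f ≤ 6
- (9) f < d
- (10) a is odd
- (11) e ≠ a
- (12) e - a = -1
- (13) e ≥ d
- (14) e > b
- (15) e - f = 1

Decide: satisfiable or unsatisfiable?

Constraints 4, 5, and 14 give e < a, a < b, b < e. Chaining: e < a < b < e, which forces e < e — impossible.

Unsatisfiable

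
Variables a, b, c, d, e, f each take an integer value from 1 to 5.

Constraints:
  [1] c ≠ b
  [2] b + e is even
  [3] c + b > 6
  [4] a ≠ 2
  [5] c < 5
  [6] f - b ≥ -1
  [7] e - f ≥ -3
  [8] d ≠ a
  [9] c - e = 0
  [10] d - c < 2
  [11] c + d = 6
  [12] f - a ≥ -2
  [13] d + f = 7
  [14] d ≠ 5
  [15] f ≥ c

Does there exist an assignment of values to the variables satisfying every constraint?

The assignment a = 4, b = 5, c = 3, d = 3, e = 3, f = 4 works:
  constraint 3 holds since c + b = 8.
  constraint 6 holds since f - b = -1.
The rest check out directly.

Satisfiable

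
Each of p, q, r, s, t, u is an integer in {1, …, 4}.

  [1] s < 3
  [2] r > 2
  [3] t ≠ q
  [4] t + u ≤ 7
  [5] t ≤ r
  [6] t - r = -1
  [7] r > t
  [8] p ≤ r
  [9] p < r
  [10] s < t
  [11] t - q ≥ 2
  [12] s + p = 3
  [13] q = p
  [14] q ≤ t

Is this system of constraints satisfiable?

Satisfiable

Try p = 1, q = 1, r = 4, s = 2, t = 3, u = 4.
Check constraint 4: t + u = 7; constraint 6: t - r = -1. The remaining constraints are straightforward to verify.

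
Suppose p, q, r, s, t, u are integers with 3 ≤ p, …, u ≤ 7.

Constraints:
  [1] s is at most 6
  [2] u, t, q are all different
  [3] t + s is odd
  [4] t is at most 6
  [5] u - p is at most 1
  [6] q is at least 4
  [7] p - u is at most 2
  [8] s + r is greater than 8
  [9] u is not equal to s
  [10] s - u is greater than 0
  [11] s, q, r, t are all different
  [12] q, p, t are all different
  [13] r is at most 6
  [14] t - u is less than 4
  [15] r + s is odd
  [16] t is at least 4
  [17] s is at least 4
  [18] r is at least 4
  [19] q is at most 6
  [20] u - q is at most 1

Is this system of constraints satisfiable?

Unsatisfiable

Constraints 1, 4, 6, 13, 16, 17, 18, and 19 confine each of s, q, r, t to the 3 values {4, …, 6}.
Constraint 11 requires all 4 of them to be distinct, but only 3 values are available — impossible by the pigeonhole principle.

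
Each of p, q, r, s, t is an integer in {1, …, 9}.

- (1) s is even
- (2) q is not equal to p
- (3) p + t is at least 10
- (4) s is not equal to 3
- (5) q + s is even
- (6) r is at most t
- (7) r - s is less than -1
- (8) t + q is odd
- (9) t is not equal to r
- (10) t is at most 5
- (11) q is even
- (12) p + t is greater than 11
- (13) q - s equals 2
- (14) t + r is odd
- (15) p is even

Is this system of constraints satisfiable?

Satisfiable

The assignment p = 8, q = 6, r = 2, s = 4, t = 5 works:
  constraint 3 holds since p + t = 13.
  constraint 7 holds since r - s = -2.
  constraint 12 holds since p + t = 13.
The rest check out directly.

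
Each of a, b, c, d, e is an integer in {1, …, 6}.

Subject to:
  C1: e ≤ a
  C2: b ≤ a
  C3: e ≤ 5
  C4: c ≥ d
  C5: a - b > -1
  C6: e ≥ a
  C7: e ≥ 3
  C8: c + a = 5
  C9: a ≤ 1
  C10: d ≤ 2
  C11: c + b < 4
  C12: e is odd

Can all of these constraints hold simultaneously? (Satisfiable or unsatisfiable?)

From constraints 1 and 7: a ≥ e and e ≥ 3, so a ≥ 3. From constraint 9: a ≤ 1. But 1 < 3, so no value of a works.

Unsatisfiable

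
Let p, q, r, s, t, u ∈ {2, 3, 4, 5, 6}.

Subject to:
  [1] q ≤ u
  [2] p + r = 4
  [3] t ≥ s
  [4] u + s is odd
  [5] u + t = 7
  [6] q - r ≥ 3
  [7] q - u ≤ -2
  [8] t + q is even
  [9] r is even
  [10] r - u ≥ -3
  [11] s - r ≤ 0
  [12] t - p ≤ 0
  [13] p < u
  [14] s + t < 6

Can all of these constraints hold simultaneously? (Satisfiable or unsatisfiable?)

Unsatisfiable

Constraints 6, 7, and 10 give q − r ≥ 3, r − u ≥ -3, u − q ≥ 2.
Adding all 3 inequalities: the left sides telescope to 0, and the right sides sum to 3 + (-3) + 2 = 2. So 0 ≥ 2, which is false.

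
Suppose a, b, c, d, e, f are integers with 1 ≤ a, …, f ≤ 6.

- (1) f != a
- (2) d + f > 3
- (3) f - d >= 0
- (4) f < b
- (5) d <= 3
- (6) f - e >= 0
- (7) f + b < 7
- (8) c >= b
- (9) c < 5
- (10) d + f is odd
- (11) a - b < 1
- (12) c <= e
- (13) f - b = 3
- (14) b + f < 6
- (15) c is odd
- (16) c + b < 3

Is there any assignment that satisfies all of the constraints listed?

Constraints 4, 6, 8, and 12 give c ≤ e, e ≤ f, f < b, b ≤ c. Chaining: c ≤ e ≤ f < b ≤ c, which forces c < c — impossible.

Unsatisfiable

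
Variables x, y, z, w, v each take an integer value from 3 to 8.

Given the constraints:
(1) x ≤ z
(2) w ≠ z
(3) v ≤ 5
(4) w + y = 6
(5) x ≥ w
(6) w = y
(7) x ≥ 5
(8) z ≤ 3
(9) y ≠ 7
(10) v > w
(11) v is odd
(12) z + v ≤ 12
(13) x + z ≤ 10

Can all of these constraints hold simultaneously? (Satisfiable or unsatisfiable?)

Unsatisfiable

From constraint 7: x ≥ 5. From constraints 1 and 8: x ≤ z and z ≤ 3, so x ≤ 3. But 3 < 5, so no value of x works.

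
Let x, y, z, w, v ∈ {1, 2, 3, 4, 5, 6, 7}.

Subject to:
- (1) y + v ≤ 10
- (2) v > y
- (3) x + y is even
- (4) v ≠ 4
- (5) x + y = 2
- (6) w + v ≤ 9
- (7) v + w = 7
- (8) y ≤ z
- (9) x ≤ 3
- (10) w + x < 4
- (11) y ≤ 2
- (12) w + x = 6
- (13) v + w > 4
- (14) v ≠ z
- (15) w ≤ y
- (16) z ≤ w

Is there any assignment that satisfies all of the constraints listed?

From constraints 11 and 15: w ≤ y ≤ 2. From constraint 9: x ≤ 3. Hence w + x ≤ 5. But constraint 12 requires w + x = 6, and 6 > 5. Contradiction.

Unsatisfiable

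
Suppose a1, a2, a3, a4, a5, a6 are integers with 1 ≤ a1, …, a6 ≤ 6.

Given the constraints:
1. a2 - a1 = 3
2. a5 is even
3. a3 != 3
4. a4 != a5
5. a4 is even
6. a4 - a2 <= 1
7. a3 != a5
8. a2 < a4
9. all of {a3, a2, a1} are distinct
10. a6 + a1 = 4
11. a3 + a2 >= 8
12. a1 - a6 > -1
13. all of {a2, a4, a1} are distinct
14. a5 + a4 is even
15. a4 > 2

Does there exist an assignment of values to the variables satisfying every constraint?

Satisfiable

Setting (a1, a2, a3, a4, a5, a6) = (2, 5, 6, 6, 2, 2) satisfies everything: constraint 1: a2 - a1 = 3; constraint 6: a4 - a2 = 1, and the others follow.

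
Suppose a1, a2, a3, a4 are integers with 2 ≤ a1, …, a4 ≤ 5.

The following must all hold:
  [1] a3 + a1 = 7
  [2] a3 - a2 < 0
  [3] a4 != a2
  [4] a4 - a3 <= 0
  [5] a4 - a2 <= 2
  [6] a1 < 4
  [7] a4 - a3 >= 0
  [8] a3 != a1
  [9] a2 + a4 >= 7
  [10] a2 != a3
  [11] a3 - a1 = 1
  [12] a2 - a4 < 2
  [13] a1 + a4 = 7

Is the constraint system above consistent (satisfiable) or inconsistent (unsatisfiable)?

Take a1 = 3, a2 = 5, a3 = 4, a4 = 4. Then constraint 1: a3 + a1 = 7; constraint 2: a3 - a2 = -1, and every other listed constraint is also met.

Satisfiable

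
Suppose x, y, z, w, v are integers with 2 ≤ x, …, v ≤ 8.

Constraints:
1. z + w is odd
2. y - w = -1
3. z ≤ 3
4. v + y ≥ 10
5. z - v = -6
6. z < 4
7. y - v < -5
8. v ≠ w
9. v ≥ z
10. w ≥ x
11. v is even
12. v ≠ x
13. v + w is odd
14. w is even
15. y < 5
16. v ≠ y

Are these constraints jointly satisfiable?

Unsatisfiable

Constraint 11 makes v even and constraint 14 makes w even, so v + w must be even. Constraint 13 says v + w is odd — contradiction.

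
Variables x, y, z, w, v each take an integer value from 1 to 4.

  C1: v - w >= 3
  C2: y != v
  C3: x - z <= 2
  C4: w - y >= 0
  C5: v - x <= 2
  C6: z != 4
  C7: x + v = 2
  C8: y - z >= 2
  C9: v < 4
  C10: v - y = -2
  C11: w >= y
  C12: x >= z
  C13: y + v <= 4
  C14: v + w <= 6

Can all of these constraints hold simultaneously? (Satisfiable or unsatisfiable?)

Constraints 1, 3, 4, 5, and 8 give w − y ≥ 0, y − z ≥ 2, z − x ≥ -2, x − v ≥ -2, v − w ≥ 3.
Adding all 5 inequalities: the left sides telescope to 0, and the right sides sum to 0 + 2 + (-2) + (-2) + 3 = 1. So 0 ≥ 1, which is false.

Unsatisfiable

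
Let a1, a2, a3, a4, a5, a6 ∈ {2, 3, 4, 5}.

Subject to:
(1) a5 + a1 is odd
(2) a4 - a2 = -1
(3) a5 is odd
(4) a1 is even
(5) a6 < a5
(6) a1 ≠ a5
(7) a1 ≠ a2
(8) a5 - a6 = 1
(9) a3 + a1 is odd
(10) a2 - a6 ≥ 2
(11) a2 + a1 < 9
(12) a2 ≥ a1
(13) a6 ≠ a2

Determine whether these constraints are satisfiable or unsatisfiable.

Take a1 = 2, a2 = 4, a3 = 3, a4 = 3, a5 = 3, a6 = 2. Then constraint 2: a4 - a2 = -1; constraint 8: a5 - a6 = 1, and every other listed constraint is also met.

Satisfiable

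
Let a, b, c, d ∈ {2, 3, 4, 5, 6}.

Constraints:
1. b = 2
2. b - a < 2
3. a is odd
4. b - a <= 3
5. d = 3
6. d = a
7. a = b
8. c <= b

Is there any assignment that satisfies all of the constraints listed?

Unsatisfiable

Constraint 5 fixes d = 3 and constraint 1 fixes b = 2. Constraints 6 and 7 give d = a = b, so d = b. But 3 ≠ 2 — contradiction.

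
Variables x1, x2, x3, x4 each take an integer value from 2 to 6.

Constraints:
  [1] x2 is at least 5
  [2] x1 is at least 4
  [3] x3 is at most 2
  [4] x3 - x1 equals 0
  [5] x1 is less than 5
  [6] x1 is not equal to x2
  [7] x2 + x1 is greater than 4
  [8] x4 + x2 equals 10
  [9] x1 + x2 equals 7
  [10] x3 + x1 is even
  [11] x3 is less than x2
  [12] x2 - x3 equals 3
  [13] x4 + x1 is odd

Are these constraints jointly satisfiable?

From constraint 2: x1 ≥ 4. From constraint 1: x2 ≥ 5. Hence x1 + x2 ≥ 9. But constraint 9 requires x1 + x2 = 7, and 7 < 9. Contradiction.

Unsatisfiable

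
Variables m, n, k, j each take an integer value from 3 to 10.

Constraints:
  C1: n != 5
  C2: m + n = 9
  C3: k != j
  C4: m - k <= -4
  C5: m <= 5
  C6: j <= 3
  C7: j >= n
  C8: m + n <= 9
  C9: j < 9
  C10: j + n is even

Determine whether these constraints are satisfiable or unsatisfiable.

Unsatisfiable

From constraint 5: m ≤ 5. From constraints 6 and 7: n ≤ j ≤ 3. Hence m + n ≤ 8. But constraint 2 requires m + n = 9, and 9 > 8. Contradiction.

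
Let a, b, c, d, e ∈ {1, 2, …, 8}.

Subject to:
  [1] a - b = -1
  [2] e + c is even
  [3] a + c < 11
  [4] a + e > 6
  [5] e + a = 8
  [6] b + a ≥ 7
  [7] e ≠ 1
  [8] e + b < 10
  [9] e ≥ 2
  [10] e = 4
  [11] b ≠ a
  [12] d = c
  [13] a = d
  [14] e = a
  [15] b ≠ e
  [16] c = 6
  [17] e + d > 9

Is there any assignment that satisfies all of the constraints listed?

Constraint 10 fixes e = 4 and constraint 16 fixes c = 6. Constraints 12, 13, and 14 give e = a = d = c, so e = c. But 4 ≠ 6 — contradiction.

Unsatisfiable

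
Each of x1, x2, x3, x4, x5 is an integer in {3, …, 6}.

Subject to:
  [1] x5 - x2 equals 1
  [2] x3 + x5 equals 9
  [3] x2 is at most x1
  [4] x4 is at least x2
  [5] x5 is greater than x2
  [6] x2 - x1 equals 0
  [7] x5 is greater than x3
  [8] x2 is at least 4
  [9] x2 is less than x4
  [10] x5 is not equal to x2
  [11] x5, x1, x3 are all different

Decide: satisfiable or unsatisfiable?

Take x1 = 5, x2 = 5, x3 = 3, x4 = 6, x5 = 6. Then constraint 1: x5 - x2 = 1; constraint 2: x3 + x5 = 9, and every other listed constraint is also met.

Satisfiable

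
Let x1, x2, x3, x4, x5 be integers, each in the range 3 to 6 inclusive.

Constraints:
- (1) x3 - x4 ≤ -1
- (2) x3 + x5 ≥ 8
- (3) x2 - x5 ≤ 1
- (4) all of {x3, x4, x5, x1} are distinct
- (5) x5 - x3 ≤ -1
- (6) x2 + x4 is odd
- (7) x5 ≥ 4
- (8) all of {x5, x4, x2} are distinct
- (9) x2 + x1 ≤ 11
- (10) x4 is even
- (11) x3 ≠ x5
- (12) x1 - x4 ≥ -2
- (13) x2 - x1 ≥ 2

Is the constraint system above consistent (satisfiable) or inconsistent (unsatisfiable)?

Constraints 1, 3, 5, 12, and 13 give x5 − x2 ≥ -1, x2 − x1 ≥ 2, x1 − x4 ≥ -2, x4 − x3 ≥ 1, x3 − x5 ≥ 1.
Adding all 5 inequalities: the left sides telescope to 0, and the right sides sum to (-1) + 2 + (-2) + 1 + 1 = 1. So 0 ≥ 1, which is false.

Unsatisfiable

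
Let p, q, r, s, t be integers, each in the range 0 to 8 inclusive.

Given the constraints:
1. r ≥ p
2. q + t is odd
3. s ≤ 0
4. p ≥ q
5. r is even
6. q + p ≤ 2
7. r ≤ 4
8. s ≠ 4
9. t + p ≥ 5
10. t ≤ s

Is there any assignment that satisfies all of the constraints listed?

Unsatisfiable

From constraints 3 and 10: t ≤ s ≤ 0. From constraints 1 and 7: p ≤ r ≤ 4. Hence t + p ≤ 4. But constraint 9 requires t + p ≥ 5, and 5 > 4. Contradiction.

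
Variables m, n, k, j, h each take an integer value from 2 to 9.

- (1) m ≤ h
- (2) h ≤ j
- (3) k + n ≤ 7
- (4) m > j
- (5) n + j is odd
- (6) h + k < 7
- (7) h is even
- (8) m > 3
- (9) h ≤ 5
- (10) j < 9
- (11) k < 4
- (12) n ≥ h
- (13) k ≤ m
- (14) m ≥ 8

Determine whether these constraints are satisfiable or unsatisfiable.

From constraints 1 and 14: h ≥ m and m ≥ 8, so h ≥ 8. From constraint 9: h ≤ 5. But 5 < 8, so no value of h works.

Unsatisfiable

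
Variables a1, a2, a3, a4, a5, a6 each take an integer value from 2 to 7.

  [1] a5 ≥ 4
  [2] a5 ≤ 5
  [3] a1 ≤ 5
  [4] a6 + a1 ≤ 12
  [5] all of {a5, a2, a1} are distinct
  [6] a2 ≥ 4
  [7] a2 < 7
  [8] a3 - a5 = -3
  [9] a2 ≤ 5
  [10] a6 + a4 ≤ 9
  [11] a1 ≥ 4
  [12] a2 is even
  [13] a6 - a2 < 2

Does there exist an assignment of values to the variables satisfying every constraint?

Unsatisfiable

Constraints 1, 2, 3, 6, 9, and 11 confine each of a5, a2, a1 to the 2 values {4, 5}.
Constraint 5 requires all 3 of them to be distinct, but only 2 values are available — impossible by the pigeonhole principle.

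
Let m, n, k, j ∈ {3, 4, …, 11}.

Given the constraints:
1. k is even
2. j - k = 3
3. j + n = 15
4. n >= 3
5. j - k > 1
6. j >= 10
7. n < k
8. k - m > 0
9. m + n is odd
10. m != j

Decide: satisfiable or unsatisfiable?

One satisfying assignment is m = 5, n = 4, k = 8, j = 11.
For the less obvious constraints — constraint 2: j - k = 3; constraint 3: j + n = 15 — and the others hold by inspection.

Satisfiable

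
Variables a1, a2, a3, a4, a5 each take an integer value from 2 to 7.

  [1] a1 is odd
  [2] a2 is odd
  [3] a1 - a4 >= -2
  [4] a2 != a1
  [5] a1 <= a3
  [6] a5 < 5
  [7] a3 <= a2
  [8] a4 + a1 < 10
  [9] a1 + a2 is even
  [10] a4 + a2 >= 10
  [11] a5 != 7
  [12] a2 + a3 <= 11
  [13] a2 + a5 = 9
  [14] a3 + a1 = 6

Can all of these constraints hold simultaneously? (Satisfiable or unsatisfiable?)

Satisfiable

Setting (a1, a2, a3, a4, a5) = (3, 7, 3, 4, 2) satisfies everything: constraint 3: a1 - a4 = -1; constraint 8: a4 + a1 = 7, and the others follow.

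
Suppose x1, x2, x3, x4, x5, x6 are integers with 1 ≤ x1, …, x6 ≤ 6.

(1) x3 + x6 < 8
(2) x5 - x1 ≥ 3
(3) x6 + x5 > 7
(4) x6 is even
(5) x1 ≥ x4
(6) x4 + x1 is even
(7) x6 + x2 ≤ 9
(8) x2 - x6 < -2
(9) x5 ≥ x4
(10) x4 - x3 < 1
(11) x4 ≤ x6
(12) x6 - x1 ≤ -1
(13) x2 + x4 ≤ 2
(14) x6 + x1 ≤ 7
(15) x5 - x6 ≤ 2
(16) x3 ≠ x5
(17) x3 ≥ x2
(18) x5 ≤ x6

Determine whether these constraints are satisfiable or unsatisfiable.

Constraints 2, 12, and 15 give x5 − x1 ≥ 3, x1 − x6 ≥ 1, x6 − x5 ≥ -2.
Adding all 3 inequalities: the left sides telescope to 0, and the right sides sum to 3 + 1 + (-2) = 2. So 0 ≥ 2, which is false.

Unsatisfiable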